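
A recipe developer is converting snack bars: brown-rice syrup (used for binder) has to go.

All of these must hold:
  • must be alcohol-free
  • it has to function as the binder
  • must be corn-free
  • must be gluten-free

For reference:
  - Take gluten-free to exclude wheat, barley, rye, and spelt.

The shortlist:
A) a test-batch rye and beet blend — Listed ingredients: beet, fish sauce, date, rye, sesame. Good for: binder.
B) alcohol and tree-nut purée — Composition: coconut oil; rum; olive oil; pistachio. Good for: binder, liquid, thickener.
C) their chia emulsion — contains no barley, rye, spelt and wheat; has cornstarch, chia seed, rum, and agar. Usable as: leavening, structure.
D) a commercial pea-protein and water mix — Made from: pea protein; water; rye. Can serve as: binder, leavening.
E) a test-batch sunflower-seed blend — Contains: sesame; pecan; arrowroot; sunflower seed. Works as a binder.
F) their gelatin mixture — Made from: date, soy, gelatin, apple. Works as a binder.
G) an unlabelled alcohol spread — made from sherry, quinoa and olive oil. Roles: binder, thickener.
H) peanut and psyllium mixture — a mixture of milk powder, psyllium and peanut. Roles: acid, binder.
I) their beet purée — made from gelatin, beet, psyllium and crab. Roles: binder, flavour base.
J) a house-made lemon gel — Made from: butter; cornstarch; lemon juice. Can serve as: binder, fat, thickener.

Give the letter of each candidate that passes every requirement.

E, F, H, I

A: has rye, so not gluten-free — no
B: has rum, so not alcohol-free — out
C: not usable as a binder; has rum, so not alcohol-free (and 1 more) — out
D: has rye, so not gluten-free — out
E: no corn, no alcohol — keep
F: every rule checks out — keep
G: has sherry, so not alcohol-free — no
H: works as a binder, no alcohol, no corn — valid
I: every rule checks out — valid
J: has cornstarch, so not corn-free — reject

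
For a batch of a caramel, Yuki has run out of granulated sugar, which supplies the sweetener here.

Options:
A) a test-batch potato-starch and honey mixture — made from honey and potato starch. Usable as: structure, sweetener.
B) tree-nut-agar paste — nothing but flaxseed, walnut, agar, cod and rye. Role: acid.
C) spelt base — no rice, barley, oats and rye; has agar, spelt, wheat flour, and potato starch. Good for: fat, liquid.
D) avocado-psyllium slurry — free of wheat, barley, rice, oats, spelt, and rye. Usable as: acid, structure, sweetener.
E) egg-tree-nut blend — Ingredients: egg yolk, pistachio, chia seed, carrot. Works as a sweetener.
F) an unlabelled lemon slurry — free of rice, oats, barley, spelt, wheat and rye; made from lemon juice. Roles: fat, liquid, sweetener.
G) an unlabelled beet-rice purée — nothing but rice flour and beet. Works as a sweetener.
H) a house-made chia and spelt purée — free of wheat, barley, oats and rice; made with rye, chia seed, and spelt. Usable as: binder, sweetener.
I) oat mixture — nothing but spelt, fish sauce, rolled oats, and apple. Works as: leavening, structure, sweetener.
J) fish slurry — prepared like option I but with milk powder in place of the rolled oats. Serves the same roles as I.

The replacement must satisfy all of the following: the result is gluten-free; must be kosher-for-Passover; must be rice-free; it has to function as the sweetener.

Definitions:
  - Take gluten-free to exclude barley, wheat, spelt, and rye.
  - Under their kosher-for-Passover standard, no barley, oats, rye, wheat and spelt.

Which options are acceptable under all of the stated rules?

A, D, E, F

A: works as a sweetener, no rice, gluten-free — valid
B: not usable as a sweetener; has rye, so not gluten-free (and 1 more) — no
C: not usable as a sweetener; has spelt, so not gluten-free (and 1 more) — no
D: every rule checks out — OK
E: nothing on the exclusion list — keep
F: no rice, kosher-for-Passover — keep
G: has rice flour, so not rice-free — out
H: has rye, so not gluten-free; has rye, so not kosher-for-Passover — no
I: has spelt, so not gluten-free; has rolled oats, so not kosher-for-Passover — reject
J: has spelt, so not gluten-free; has spelt, so not kosher-for-Passover — reject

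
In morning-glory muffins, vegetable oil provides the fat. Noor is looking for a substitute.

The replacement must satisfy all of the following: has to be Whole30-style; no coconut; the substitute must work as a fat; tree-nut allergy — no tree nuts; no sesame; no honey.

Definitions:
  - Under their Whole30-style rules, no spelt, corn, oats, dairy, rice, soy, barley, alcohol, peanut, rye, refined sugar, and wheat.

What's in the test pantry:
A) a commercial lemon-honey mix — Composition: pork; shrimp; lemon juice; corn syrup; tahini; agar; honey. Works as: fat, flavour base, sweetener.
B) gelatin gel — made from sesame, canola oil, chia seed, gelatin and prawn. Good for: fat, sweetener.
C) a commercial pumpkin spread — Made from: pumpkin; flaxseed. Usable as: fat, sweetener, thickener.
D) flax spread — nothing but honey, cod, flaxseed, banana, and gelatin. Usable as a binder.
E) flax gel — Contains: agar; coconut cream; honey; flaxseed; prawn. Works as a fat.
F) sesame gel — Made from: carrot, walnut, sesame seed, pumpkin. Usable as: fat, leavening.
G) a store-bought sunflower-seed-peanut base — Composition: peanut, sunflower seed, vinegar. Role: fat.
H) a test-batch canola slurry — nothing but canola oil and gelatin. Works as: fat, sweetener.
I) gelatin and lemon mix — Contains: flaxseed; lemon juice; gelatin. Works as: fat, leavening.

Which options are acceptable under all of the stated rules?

C, H, I

A: has corn syrup, so not Whole30-style; has tahini, so not sesame-free (and 1 more) — reject
B: has sesame, so not sesame-free — out
C: every rule checks out — valid
D: not usable as a fat; has honey, so not honey-free — out
E: has honey, so not honey-free; has coconut cream, so not coconut-free — reject
F: has sesame seed, so not sesame-free; has walnut, so not tree-nut-free — out
G: has peanut, so not Whole30-style — no
H: only gelatin and canola oil; none excluded — OK
I: only gelatin, lemon juice and flaxseed; none excluded — valid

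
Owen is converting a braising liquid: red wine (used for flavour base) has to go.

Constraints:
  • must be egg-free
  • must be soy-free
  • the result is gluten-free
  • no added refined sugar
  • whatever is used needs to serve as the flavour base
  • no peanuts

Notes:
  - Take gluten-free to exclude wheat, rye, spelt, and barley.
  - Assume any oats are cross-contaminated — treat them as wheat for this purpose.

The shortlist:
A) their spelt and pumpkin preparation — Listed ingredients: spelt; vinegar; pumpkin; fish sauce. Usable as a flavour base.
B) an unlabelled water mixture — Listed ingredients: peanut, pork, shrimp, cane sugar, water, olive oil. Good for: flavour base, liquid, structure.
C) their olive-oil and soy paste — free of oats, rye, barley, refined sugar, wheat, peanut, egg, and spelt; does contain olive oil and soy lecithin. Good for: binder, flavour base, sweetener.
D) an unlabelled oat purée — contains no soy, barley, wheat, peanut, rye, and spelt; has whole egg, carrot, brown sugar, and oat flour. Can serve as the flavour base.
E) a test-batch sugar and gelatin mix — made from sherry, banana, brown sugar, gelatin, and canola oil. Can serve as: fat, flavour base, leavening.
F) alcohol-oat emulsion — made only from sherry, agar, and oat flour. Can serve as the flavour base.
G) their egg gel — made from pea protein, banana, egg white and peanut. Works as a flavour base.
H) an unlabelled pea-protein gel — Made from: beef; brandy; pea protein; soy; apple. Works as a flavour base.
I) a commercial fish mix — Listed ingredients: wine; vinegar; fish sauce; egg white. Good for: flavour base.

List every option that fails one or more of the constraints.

A: has spelt, so not gluten-free — reject
B: has peanut, so not peanut-free; has cane sugar, so not no-added-sugar — reject
C: has soy lecithin, so not soy-free — out
D: has oat flour, so not gluten-free; has whole egg, so not egg-free (and 1 more) — no
E: has brown sugar, so not no-added-sugar — reject
F: has oat flour, so not gluten-free — no
G: has peanut, so not peanut-free; has egg white, so not egg-free — out
H: has soy, so not soy-free — reject
I: has egg white, so not egg-free — out

A, B, C, D, E, F, G, H, I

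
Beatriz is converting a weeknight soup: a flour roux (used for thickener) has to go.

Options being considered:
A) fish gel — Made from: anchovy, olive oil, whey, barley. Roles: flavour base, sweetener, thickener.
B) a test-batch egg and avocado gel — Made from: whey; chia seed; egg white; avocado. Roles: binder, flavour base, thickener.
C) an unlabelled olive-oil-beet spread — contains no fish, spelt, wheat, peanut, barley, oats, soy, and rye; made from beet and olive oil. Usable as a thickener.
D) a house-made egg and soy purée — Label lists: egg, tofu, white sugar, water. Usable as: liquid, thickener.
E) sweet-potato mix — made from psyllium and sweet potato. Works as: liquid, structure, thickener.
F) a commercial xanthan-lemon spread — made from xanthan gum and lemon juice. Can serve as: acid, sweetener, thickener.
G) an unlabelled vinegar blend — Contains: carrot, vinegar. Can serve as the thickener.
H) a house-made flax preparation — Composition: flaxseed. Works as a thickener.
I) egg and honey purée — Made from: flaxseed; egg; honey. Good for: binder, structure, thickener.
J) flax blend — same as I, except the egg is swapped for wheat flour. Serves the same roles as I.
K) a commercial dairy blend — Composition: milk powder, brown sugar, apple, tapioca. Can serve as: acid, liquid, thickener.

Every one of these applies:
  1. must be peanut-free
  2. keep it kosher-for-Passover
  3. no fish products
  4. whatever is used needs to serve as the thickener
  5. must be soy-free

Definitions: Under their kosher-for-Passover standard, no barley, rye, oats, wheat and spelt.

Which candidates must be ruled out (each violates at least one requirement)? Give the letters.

A, D, J

A: has barley, so not kosher-for-Passover; has anchovy, so not fish-free — reject
B: works as a thickener, no soy, no fish — OK
C: no peanut, kosher-for-Passover — keep
D: has tofu, so not soy-free — reject
E: every rule checks out — valid
F: no fish, no soy — valid
G: only carrot and vinegar; none excluded — valid
H: only flaxseed; none excluded — valid
I: only egg, honey and flaxseed; none excluded — OK
J: has wheat flour, so not kosher-for-Passover — no
K: milk powder and brown sugar etc. — none of it excluded — OK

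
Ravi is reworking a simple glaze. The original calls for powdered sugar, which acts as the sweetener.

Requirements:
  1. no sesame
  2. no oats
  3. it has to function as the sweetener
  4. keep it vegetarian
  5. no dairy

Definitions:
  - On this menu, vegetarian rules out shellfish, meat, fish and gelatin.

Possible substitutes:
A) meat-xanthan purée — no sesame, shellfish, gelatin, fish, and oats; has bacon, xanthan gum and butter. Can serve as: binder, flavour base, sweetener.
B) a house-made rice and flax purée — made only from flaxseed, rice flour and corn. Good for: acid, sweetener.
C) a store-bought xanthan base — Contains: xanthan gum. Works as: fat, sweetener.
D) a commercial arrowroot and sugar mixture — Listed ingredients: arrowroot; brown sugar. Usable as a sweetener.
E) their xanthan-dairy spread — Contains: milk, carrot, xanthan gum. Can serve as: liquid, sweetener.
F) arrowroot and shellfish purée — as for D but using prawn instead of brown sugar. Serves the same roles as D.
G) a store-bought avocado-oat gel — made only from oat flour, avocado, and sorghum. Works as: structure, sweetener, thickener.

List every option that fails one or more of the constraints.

A, E, F, G

A: has bacon, so not vegetarian; has butter, so not dairy-free — no
B: works as a sweetener, no dairy, vegetarian — keep
C: only xanthan gum; none excluded — keep
D: only brown sugar and arrowroot; none excluded — OK
E: has milk, so not dairy-free — no
F: has prawn, so not vegetarian — no
G: has oat flour, so not oat-free — no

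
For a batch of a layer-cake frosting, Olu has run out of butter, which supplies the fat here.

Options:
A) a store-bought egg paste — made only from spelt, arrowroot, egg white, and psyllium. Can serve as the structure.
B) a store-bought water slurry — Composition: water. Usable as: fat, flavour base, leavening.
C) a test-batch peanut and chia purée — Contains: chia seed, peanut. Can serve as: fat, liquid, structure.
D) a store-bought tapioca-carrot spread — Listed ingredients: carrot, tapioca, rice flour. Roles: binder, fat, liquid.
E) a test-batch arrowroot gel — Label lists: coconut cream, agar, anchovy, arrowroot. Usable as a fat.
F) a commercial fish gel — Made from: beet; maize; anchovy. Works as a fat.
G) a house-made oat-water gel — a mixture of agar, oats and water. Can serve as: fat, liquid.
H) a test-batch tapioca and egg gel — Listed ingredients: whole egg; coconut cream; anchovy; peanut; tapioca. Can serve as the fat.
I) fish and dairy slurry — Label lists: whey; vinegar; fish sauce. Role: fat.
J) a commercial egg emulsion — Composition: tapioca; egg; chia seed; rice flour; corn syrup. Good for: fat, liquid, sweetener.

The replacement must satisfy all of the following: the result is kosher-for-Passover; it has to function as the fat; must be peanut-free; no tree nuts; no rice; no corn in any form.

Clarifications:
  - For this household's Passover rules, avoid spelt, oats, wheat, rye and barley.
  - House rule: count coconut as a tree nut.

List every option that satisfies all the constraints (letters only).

A: not usable as a fat; has spelt, so not kosher-for-Passover — no
B: all constraints satisfied — keep
C: has peanut, so not peanut-free — no
D: has rice flour, so not rice-free — reject
E: has coconut cream, so not tree-nut-free — no
F: has maize, so not corn-free — out
G: has oats, so not kosher-for-Passover — out
H: has peanut, so not peanut-free; has coconut cream, so not tree-nut-free — no
I: only whey, fish sauce, and vinegar; none excluded — OK
J: has rice flour, so not rice-free; has corn syrup, so not corn-free — reject

B, I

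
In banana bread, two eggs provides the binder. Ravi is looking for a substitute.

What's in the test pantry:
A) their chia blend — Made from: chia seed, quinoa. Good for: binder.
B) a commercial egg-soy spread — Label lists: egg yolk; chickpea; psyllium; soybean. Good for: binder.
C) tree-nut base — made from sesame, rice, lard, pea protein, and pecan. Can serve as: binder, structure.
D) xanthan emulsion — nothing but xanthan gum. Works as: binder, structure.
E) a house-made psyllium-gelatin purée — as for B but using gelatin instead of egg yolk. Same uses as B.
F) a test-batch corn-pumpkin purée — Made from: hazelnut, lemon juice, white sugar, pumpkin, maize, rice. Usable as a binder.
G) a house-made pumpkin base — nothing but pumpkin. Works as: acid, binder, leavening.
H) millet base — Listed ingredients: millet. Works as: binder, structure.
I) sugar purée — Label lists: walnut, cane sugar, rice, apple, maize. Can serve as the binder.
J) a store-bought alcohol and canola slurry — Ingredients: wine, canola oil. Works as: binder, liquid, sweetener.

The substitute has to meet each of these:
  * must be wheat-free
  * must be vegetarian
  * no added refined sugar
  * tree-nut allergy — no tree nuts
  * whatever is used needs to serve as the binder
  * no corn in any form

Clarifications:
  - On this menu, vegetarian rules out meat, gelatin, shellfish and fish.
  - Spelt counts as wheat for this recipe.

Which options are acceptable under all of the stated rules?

A: only quinoa and chia seed; none excluded — valid
B: works as a binder, no refined sugar, vegetarian — OK
C: has lard, so not vegetarian; has pecan, so not tree-nut-free — reject
D: vegetarian, no refined sugar — OK
E: has gelatin, so not vegetarian — reject
F: has white sugar, so not no-added-sugar; has maize, so not corn-free (and 1 more) — reject
G: only pumpkin; none excluded — valid
H: only millet; none excluded — valid
I: has cane sugar, so not no-added-sugar; has maize, so not corn-free (and 1 more) — reject
J: nothing on the exclusion list — keep

A, B, D, G, H, J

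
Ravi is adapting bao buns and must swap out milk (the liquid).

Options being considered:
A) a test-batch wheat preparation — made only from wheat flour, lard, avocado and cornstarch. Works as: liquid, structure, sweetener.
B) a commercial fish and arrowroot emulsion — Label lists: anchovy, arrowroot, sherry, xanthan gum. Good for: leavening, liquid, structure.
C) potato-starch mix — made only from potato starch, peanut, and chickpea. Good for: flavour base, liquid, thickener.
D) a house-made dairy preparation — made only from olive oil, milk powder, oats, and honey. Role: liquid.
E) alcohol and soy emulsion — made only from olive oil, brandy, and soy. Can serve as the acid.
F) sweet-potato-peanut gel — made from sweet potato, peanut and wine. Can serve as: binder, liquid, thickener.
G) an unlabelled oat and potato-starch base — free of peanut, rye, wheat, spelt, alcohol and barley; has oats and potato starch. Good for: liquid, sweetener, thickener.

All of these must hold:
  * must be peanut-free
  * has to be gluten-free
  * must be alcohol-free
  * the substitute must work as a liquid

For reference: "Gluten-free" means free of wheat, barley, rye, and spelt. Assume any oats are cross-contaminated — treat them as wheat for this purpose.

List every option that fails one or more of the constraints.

A, B, C, D, E, F, G

A: has wheat flour, so not gluten-free — out
B: has sherry, so not alcohol-free — no
C: has peanut, so not peanut-free — reject
D: has oats, so not gluten-free — out
E: not usable as a liquid; has brandy, so not alcohol-free — no
F: has wine, so not alcohol-free; has peanut, so not peanut-free — no
G: has oats, so not gluten-free — reject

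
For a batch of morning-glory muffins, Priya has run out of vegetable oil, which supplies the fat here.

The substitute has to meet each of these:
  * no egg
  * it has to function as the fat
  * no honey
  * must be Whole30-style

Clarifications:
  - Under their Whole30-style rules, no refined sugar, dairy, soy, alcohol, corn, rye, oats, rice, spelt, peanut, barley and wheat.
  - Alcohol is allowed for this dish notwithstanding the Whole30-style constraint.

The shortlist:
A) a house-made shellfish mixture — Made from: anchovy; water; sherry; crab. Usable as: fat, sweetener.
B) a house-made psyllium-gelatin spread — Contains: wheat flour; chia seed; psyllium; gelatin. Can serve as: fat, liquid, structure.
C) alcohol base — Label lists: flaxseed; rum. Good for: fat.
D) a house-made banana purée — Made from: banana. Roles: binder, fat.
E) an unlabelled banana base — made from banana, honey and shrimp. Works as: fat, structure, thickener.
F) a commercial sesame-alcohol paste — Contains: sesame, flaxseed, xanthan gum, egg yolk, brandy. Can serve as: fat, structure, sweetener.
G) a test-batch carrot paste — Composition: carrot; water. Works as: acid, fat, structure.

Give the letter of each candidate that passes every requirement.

A, C, D, G

A: alcohol is permitted under the Whole30-style carve-out; nothing else excluded — OK
B: has wheat flour, so not Whole30-style — reject
C: alcohol is permitted under the Whole30-style carve-out; nothing else excluded — keep
D: Whole30-style, no honey — keep
E: has honey, so not honey-free — no
F: has egg yolk, so not egg-free — no
G: works as a fat, no honey, Whole30-style — OK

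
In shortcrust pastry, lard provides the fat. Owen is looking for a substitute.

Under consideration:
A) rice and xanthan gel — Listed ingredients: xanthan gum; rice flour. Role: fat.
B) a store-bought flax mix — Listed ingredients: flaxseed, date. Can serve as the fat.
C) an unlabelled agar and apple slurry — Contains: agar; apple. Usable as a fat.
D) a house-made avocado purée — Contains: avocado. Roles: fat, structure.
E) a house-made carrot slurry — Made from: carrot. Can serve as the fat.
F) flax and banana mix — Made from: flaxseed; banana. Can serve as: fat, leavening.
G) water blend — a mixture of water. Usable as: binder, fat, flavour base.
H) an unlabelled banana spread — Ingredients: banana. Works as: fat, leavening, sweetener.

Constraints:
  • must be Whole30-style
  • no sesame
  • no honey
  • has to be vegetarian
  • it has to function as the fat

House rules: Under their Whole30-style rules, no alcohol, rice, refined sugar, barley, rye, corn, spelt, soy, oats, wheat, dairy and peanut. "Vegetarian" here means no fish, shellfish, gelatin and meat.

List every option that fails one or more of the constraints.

A

A: has rice flour, so not Whole30-style — out
B: works as a fat, Whole30-style, no sesame — OK
C: all constraints satisfied — valid
D: only avocado; none excluded — keep
E: all constraints satisfied — valid
F: every rule checks out — valid
G: only water; none excluded — OK
H: only banana; none excluded — OK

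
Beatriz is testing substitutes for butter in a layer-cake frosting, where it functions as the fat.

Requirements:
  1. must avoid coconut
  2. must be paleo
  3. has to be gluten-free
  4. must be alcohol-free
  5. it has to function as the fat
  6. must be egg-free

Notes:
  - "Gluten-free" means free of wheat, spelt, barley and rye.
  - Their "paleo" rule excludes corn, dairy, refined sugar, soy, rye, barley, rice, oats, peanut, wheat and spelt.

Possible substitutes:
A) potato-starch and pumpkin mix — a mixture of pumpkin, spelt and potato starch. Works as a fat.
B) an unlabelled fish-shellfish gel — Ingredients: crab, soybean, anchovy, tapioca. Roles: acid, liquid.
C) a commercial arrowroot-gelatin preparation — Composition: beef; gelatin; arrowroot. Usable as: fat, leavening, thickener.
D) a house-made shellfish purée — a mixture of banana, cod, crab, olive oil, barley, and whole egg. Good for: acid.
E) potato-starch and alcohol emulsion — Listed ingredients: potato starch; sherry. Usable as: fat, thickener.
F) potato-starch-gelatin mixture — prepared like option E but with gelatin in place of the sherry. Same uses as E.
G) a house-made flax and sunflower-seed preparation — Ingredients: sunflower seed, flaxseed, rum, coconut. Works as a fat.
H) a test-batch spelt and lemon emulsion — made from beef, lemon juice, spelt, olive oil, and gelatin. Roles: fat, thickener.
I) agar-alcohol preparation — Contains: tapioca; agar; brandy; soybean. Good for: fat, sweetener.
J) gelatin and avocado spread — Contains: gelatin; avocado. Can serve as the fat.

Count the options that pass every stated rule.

A: has spelt, so not gluten-free; has spelt, so not paleo — no
B: not usable as a fat; has soybean, so not paleo — no
C: nothing on the exclusion list — keep
D: not usable as a fat; has barley, so not gluten-free (and 2 more) — out
E: has sherry, so not alcohol-free — reject
F: no alcohol, no coconut — keep
G: has rum, so not alcohol-free; has coconut, so not coconut-free — reject
H: has spelt, so not gluten-free; has spelt, so not paleo — no
I: has soybean, so not paleo; has brandy, so not alcohol-free — out
J: all constraints satisfied — keep

3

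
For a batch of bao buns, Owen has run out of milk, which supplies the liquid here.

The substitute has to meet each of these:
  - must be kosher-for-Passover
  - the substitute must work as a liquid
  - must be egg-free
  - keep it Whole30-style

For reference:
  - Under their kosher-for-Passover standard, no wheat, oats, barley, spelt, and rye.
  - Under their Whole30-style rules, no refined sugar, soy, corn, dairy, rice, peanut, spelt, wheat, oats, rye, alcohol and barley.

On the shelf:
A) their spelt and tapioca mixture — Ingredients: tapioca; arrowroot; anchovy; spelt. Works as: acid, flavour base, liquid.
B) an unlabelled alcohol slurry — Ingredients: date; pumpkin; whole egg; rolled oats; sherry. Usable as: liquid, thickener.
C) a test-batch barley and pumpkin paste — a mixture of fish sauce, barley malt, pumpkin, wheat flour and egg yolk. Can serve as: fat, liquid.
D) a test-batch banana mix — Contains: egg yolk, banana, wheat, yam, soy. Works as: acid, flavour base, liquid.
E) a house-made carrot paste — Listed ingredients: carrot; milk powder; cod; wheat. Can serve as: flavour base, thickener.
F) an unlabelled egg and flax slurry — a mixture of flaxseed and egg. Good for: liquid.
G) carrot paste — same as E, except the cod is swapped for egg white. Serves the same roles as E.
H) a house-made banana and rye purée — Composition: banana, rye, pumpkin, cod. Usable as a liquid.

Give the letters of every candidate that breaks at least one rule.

A, B, C, D, E, F, G, H

A: has spelt, so not kosher-for-Passover; has spelt, so not Whole30-style — reject
B: has rolled oats, so not kosher-for-Passover; has sherry, so not Whole30-style (and 1 more) — reject
C: has barley malt, so not kosher-for-Passover; has barley malt, so not Whole30-style (and 1 more) — out
D: has wheat, so not kosher-for-Passover; has soy, so not Whole30-style (and 1 more) — no
E: not usable as a liquid; has wheat, so not kosher-for-Passover (and 1 more) — reject
F: has egg, so not egg-free — out
G: not usable as a liquid; has wheat, so not kosher-for-Passover (and 2 more) — out
H: has rye, so not kosher-for-Passover; has rye, so not Whole30-style — no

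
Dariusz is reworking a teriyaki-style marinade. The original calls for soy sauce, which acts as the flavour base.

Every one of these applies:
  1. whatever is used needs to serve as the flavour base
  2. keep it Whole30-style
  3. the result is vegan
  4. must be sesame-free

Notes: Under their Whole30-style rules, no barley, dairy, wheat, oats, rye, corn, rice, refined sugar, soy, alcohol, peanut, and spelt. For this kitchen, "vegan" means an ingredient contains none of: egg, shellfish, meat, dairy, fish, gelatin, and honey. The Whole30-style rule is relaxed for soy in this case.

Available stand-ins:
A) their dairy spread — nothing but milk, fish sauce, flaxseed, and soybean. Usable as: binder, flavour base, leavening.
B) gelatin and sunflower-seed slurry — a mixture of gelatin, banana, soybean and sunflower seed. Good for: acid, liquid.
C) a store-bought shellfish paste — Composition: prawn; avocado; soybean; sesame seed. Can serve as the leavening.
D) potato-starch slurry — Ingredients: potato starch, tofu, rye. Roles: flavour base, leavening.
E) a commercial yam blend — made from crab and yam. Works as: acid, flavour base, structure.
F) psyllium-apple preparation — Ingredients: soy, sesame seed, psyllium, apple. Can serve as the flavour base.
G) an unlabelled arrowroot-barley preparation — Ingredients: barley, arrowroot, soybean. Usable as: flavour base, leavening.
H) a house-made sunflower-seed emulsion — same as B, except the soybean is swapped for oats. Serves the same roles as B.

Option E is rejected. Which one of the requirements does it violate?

usable as a flavour base: satisfied
Whole30-style: satisfied
vegan: has crab — fails
sesame-free: satisfied

vegan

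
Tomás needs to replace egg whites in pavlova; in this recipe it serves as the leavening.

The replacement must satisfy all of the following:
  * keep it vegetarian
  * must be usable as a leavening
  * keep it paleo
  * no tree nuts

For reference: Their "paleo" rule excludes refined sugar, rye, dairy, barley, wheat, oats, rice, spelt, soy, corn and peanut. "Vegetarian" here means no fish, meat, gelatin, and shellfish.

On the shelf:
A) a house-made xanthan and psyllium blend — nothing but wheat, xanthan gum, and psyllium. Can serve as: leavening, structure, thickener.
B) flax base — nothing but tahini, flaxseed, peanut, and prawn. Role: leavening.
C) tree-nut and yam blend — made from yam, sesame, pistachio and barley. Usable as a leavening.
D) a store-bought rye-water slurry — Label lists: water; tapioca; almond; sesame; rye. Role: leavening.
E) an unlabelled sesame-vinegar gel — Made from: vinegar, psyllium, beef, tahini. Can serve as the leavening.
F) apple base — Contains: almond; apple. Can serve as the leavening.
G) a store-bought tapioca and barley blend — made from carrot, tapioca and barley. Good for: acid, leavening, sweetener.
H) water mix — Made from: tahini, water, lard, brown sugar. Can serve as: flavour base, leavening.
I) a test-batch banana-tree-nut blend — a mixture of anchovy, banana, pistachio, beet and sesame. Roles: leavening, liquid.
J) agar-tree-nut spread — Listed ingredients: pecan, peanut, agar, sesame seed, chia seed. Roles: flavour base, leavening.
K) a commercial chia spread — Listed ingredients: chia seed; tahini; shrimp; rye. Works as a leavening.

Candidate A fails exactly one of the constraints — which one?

paleo

usable as a leavening: satisfied
paleo: has wheat — fails
vegetarian: satisfied
tree-nut-free: satisfied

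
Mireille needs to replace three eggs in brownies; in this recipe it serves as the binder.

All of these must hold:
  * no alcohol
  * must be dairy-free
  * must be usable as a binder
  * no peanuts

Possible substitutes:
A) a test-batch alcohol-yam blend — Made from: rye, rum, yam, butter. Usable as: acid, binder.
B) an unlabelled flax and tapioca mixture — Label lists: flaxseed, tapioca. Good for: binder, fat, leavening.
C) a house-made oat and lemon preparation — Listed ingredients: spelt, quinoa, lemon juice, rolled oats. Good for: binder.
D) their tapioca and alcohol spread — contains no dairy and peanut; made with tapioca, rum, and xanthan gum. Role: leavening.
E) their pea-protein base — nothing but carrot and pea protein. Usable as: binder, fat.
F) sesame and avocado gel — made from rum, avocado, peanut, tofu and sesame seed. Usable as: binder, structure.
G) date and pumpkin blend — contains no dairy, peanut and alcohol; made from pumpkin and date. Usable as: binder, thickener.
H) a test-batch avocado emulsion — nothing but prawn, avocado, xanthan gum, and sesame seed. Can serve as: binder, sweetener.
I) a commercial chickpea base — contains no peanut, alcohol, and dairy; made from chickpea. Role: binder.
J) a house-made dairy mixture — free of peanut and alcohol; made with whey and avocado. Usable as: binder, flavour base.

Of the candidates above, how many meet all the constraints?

A: has butter, so not dairy-free; has rum, so not alcohol-free — reject
B: nothing on the exclusion list — valid
C: no dairy, no peanut — valid
D: not usable as a binder; has rum, so not alcohol-free — reject
E: nothing on the exclusion list — valid
F: has rum, so not alcohol-free; has peanut, so not peanut-free — out
G: works as a binder, no peanut, no dairy — OK
H: sesame seed and prawn etc. — none of it excluded — valid
I: all constraints satisfied — keep
J: has whey, so not dairy-free — reject

6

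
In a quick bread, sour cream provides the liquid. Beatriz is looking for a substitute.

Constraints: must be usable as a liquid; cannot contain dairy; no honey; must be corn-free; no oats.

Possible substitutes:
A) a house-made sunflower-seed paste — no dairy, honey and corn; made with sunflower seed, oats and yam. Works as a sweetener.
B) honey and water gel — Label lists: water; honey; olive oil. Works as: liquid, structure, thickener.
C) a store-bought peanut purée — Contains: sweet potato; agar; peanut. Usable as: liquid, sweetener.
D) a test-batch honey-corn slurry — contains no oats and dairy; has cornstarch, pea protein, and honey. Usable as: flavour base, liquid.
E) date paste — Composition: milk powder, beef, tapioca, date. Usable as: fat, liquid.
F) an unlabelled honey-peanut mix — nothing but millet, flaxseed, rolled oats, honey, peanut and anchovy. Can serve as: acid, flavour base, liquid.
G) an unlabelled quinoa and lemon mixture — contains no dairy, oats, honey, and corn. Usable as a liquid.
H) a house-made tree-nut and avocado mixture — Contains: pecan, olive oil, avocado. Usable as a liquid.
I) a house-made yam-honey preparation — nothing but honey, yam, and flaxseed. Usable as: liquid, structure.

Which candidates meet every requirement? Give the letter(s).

A: not usable as a liquid; has oats, so not oat-free — reject
B: has honey, so not honey-free — out
C: no oats, no honey — valid
D: has honey, so not honey-free; has cornstarch, so not corn-free — reject
E: has milk powder, so not dairy-free — no
F: has rolled oats, so not oat-free; has honey, so not honey-free — out
G: all constraints satisfied — valid
H: nothing on the exclusion list — keep
I: has honey, so not honey-free — no

C, G, H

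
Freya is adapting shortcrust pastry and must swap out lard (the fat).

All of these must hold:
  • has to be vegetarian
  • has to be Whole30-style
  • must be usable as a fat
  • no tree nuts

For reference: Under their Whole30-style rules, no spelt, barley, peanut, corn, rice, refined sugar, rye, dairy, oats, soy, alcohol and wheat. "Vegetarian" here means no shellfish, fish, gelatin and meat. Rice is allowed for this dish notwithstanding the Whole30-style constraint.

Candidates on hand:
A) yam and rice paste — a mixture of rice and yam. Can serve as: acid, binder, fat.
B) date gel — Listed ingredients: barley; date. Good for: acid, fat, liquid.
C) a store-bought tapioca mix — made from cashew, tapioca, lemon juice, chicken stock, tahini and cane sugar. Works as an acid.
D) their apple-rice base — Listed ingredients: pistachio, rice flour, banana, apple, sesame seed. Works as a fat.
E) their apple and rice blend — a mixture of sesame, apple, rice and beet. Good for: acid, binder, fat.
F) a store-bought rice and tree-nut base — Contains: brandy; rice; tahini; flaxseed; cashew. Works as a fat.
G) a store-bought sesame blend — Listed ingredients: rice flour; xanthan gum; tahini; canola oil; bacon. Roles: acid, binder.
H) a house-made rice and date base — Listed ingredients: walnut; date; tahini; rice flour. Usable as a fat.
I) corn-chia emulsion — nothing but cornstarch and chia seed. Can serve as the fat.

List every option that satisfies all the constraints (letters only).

A: rice is permitted under the Whole30-style carve-out; nothing else excluded — keep
B: has barley, so not Whole30-style — no
C: not usable as a fat; has cane sugar, so not Whole30-style (and 2 more) — out
D: has pistachio, so not tree-nut-free — out
E: rice is permitted under the Whole30-style carve-out; nothing else excluded — keep
F: has brandy, so not Whole30-style; has cashew, so not tree-nut-free — out
G: not usable as a fat; has bacon, so not vegetarian — reject
H: has walnut, so not tree-nut-free — no
I: has cornstarch, so not Whole30-style — no

A, E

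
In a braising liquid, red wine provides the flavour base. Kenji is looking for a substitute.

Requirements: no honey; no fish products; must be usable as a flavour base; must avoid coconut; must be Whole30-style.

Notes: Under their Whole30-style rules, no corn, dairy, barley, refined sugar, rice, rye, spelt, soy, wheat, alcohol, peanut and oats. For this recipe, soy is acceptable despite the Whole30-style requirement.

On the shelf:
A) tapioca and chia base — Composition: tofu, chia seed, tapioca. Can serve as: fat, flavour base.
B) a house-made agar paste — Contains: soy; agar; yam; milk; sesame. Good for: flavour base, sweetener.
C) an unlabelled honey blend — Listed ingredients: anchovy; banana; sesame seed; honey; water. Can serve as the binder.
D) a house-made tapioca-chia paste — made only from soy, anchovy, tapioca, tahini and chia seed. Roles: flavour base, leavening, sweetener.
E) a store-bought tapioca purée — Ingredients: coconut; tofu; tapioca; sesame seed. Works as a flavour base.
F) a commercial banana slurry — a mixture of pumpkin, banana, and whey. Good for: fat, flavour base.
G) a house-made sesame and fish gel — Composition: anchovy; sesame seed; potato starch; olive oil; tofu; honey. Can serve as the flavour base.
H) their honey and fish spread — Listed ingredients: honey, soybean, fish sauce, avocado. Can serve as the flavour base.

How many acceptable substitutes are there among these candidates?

A: soy is permitted under the Whole30-style carve-out; nothing else excluded — OK
B: has milk, so not Whole30-style — reject
C: not usable as a flavour base; has honey, so not honey-free (and 1 more) — no
D: has anchovy, so not fish-free — out
E: has coconut, so not coconut-free — reject
F: has whey, so not Whole30-style — reject
G: has honey, so not honey-free; has anchovy, so not fish-free — no
H: has honey, so not honey-free; has fish sauce, so not fish-free — no

1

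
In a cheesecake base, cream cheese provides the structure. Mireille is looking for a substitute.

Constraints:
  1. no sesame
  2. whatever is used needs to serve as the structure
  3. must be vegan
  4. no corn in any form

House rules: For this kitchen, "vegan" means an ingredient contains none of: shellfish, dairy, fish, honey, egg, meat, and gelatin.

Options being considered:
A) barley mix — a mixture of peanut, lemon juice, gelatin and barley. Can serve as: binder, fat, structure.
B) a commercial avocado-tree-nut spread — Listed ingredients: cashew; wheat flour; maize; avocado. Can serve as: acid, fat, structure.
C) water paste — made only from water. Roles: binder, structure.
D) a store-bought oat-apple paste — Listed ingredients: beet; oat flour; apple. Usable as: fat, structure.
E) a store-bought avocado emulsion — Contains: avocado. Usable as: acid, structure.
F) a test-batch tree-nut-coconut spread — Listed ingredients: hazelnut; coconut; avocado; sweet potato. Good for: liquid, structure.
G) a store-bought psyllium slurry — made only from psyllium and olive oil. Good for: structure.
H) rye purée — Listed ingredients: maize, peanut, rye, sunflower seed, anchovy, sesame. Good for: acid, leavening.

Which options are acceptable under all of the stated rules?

C, D, E, F, G

A: has gelatin, so not vegan — out
B: has maize, so not corn-free — out
C: only water; none excluded — OK
D: every rule checks out — OK
E: nothing on the exclusion list — valid
F: nothing on the exclusion list — keep
G: nothing on the exclusion list — valid
H: not usable as a structure; has anchovy, so not vegan (and 2 more) — out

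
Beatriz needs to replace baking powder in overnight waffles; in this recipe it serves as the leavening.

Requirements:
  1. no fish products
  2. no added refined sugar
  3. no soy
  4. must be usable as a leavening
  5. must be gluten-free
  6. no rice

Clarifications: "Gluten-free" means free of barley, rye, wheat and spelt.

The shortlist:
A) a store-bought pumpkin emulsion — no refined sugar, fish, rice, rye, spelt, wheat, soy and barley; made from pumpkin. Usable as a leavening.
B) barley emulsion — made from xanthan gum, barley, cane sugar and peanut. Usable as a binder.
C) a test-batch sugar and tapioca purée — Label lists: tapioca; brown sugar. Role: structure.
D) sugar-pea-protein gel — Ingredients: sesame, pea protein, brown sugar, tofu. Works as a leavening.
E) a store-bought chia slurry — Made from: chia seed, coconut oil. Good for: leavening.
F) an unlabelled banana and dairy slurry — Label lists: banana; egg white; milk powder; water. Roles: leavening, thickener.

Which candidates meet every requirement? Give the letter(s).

A: works as a leavening, no soy, no refined sugar — OK
B: not usable as a leavening; has barley, so not gluten-free (and 1 more) — out
C: not usable as a leavening; has brown sugar, so not no-added-sugar — no
D: has brown sugar, so not no-added-sugar; has tofu, so not soy-free — reject
E: only coconut oil and chia seed; none excluded — valid
F: works as a leavening, no rice, no soy — valid

A, E, F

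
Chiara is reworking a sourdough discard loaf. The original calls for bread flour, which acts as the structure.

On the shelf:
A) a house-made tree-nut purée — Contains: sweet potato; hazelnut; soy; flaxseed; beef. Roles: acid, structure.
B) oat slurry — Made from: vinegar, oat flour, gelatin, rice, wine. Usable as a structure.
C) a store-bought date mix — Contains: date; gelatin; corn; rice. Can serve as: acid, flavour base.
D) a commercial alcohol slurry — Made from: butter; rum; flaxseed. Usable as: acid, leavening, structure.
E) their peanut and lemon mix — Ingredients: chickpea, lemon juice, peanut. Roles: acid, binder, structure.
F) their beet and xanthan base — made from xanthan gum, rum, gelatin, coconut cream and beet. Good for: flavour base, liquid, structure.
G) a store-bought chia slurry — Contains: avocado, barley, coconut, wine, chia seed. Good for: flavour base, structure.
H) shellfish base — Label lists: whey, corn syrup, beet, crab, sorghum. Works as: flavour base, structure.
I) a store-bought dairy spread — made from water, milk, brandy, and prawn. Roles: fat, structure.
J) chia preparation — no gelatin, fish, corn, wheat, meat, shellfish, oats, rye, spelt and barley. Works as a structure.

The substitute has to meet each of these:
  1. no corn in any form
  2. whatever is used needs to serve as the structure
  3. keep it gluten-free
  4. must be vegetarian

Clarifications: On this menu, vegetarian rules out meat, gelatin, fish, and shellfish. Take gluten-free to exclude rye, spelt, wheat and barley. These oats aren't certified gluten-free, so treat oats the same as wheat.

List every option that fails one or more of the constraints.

A, B, C, F, G, H, I

A: has beef, so not vegetarian — no
B: has gelatin, so not vegetarian; has oat flour, so not gluten-free — no
C: not usable as a structure; has gelatin, so not vegetarian (and 1 more) — reject
D: vegetarian, gluten-free — OK
E: every rule checks out — OK
F: has gelatin, so not vegetarian — out
G: has barley, so not gluten-free — reject
H: has crab, so not vegetarian; has corn syrup, so not corn-free — no
I: has prawn, so not vegetarian — no
J: vegetarian, gluten-free — valid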